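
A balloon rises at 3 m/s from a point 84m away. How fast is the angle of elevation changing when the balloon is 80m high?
0.018728 rad/s

tan(θ) = y/84
sec²(θ) · dθ/dt = (1/84) · dy/dt
dθ/dt = cos²(θ)/84 · 3 = 84/(84² + 80²) · 3
dθ/dt = 0.018728 rad/s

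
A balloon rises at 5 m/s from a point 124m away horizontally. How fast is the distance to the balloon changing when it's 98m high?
49√6245/1249 ≈ 3.1 m/s

z² = 124² + y²
z = √(124² + 98²) = 2√6245
dz/dt = y/z · dy/dt = 98/(2√6245) · 5 = 49√6245/1249 ≈ 3.1 m/s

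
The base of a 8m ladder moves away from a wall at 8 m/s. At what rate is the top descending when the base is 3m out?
24√55/55 ≈ 3.236 m/s

x² + y² = 8²
2x·dx/dt + 2y·dy/dt = 0
dy/dt = -x/y · dx/dt = -3/√55 · 8 = -24√55/55 m/s
The top is descending at 24√55/55 ≈ 3.236 m/s.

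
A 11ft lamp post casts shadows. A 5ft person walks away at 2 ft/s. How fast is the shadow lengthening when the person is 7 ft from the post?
5/3 ft/s

By similar triangles: 11/(x+s) = 5/s
Solving: s = 5x/6
ds/dt = 5/6 · dx/dt = 5/6 · 2 = 5/3 ft/s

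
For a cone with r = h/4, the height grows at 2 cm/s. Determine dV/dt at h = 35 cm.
1225π/8 cm³/s

V = (1/3)π(h/4)²h = πh³/48
dV/dt = πh²/16 · 2
At h = 35: dV/dt = 1225π/8 cm³/s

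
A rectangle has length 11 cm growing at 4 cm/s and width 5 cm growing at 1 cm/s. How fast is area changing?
31 cm²/s

A = lw
dA/dt = w·dl/dt + l·dw/dt = 5·4 + 11·1 = 31 cm²/s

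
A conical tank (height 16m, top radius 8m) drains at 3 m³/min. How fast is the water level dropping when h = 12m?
1/(12π) ≈ 0.02653 m/min

r/h = 8/16, so r = (1/2)h
V = (1/3)πr²h = (1/3)π((1/2)h)²h = (1/12)πh³
dV/dh = (1/4)πh²
dh/dt = (dV/dt)/(dV/dh) = -3/((1/4)π·12²) = -1/(12π) m/min
The level is dropping at 1/(12π) ≈ 0.02653 m/min.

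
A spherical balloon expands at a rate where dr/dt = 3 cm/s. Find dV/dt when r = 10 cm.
1200π cm³/s

V = (4/3)πr³
dV/dt = dV/dr · dr/dt = 4πr² · 3
At r = 10: dV/dt = 1200π cm³/s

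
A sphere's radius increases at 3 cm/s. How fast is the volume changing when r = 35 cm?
14700π cm³/s

V = (4/3)πr³
dV/dt = dV/dr · dr/dt = 4πr² · 3
At r = 35: dV/dt = 14700π cm³/s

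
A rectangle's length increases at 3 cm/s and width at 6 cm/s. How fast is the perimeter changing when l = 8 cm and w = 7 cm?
18 cm/s

P = 2(l + w)
dP/dt = 2(dl/dt + dw/dt) = 2(3 + 6) = 18 cm/s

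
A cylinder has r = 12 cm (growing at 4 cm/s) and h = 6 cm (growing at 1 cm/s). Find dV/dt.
720π cm³/s

V = πr²h
dV/dt = 2πrh·dr/dt + πr²·dh/dt
= 2π(12)(6)(4) + π(12)²(1)
= 720π cm³/s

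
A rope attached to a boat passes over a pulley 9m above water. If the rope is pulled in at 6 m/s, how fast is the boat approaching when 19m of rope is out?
57√70/70 ≈ 6.813 m/s

rope² = x² + 9²
x = √(19² - 9²) = 2√70
dx/dt = (rope/x) · d(rope)/dt = (19/(2√70)) · (-6) = -57√70/70 m/s
The boat approaches at 57√70/70 ≈ 6.813 m/s.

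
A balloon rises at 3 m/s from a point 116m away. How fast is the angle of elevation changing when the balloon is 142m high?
0.010351 rad/s

tan(θ) = y/116
sec²(θ) · dθ/dt = (1/116) · dy/dt
dθ/dt = cos²(θ)/116 · 3 = 116/(116² + 142²) · 3
dθ/dt = 0.010351 rad/s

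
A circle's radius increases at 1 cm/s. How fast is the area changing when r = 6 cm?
12π cm²/s

A = πr²
dA/dt = 2πr · dr/dt = 2π(6)(1) = 12π cm²/s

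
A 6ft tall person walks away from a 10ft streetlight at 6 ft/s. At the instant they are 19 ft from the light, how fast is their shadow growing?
9 ft/s

By similar triangles: 10/(x+s) = 6/s
Solving: s = 6x/4
ds/dt = 6/4 · dx/dt = 3/2 · 6 = 9 ft/s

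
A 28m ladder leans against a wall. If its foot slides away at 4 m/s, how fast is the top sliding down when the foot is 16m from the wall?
16√33/33 ≈ 2.785 m/s

x² + y² = 28²
2x·dx/dt + 2y·dy/dt = 0
dy/dt = -x/y · dx/dt = -16/(4√33) · 4 = -16√33/33 m/s
The top is descending at 16√33/33 ≈ 2.785 m/s.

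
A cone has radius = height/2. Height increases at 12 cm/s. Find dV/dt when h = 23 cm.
1587π cm³/s

V = (1/3)π(h/2)²h = πh³/12
dV/dt = πh²/4 · 12
At h = 23: dV/dt = 1587π cm³/s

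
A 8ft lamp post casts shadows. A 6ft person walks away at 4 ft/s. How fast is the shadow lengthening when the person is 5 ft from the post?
12 ft/s

By similar triangles: 8/(x+s) = 6/s
Solving: s = 6x/2
ds/dt = 6/2 · dx/dt = 3 · 4 = 12 ft/s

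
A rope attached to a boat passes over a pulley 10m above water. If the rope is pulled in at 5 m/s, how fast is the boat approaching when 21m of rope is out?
105√341/341 ≈ 5.686 m/s

rope² = x² + 10²
x = √(21² - 10²) = √341
dx/dt = (rope/x) · d(rope)/dt = (21/√341) · (-5) = -105√341/341 m/s
The boat approaches at 105√341/341 ≈ 5.686 m/s.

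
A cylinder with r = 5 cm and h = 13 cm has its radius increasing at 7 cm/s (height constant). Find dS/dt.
322π cm²/s

S = 2πrh + 2πr² (lateral + bases)
dS/dt = (2πh + 4πr)·dr/dt = (2π·13 + 4π·5)·7
= 322π cm²/s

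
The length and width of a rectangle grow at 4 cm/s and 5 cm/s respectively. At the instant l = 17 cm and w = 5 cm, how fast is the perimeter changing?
18 cm/s

P = 2(l + w)
dP/dt = 2(dl/dt + dw/dt) = 2(4 + 5) = 18 cm/s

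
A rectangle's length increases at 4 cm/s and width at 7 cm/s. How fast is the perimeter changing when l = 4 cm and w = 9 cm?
22 cm/s

P = 2(l + w)
dP/dt = 2(dl/dt + dw/dt) = 2(4 + 7) = 22 cm/s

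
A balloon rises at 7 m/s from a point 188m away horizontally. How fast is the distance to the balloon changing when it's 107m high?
749√46793/46793 ≈ 3.463 m/s

z² = 188² + y²
z = √(188² + 107²) = √46793
dz/dt = y/z · dy/dt = 107/√46793 · 7 = 749√46793/46793 ≈ 3.463 m/s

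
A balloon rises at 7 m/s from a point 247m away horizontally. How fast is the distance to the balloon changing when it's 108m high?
756√72673/72673 ≈ 2.804 m/s

z² = 247² + y²
z = √(247² + 108²) = √72673
dz/dt = y/z · dy/dt = 108/√72673 · 7 = 756√72673/72673 ≈ 2.804 m/s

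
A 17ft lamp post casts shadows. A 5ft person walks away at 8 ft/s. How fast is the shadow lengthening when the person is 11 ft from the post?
10/3 ft/s

By similar triangles: 17/(x+s) = 5/s
Solving: s = 5x/12
ds/dt = 5/12 · dx/dt = 5/12 · 8 = 10/3 ft/s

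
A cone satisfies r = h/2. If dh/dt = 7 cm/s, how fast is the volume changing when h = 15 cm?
1575π/4 cm³/s

V = (1/3)π(h/2)²h = πh³/12
dV/dt = πh²/4 · 7
At h = 15: dV/dt = 1575π/4 cm³/s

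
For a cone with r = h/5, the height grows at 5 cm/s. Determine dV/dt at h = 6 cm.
36π/5 cm³/s

V = (1/3)π(h/5)²h = πh³/75
dV/dt = πh²/25 · 5
At h = 6: dV/dt = 36π/5 cm³/s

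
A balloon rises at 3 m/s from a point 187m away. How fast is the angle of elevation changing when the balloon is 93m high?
0.012862 rad/s

tan(θ) = y/187
sec²(θ) · dθ/dt = (1/187) · dy/dt
dθ/dt = cos²(θ)/187 · 3 = 187/(187² + 93²) · 3
dθ/dt = 0.012862 rad/s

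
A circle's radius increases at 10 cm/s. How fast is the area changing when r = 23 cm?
460π cm²/s

A = πr²
dA/dt = 2πr · dr/dt = 2π(23)(10) = 460π cm²/s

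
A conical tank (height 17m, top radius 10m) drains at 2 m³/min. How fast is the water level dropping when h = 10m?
289/(5000π) ≈ 0.0184 m/min

r/h = 10/17, so r = (10/17)h
V = (1/3)πr²h = (1/3)π((10/17)h)²h = (100/867)πh³
dV/dh = (100/289)πh²
dh/dt = (dV/dt)/(dV/dh) = -2/((100/289)π·10²) = -289/(5000π) m/min
The level is dropping at 289/(5000π) ≈ 0.0184 m/min.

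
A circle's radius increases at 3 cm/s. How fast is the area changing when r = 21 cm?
126π cm²/s

A = πr²
dA/dt = 2πr · dr/dt = 2π(21)(3) = 126π cm²/s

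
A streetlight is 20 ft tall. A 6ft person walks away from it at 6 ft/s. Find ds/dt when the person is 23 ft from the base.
18/7 ft/s

By similar triangles: 20/(x+s) = 6/s
Solving: s = 6x/14
ds/dt = 6/14 · dx/dt = 3/7 · 6 = 18/7 ft/s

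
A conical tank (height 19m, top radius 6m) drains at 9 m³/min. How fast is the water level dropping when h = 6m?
361/(144π) ≈ 0.798 m/min

r/h = 6/19, so r = (6/19)h
V = (1/3)πr²h = (1/3)π((6/19)h)²h = (12/361)πh³
dV/dh = (36/361)πh²
dh/dt = (dV/dt)/(dV/dh) = -9/((36/361)π·6²) = -361/(144π) m/min
The level is dropping at 361/(144π) ≈ 0.798 m/min.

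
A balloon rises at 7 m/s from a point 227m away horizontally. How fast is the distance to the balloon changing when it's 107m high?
749√62978/62978 ≈ 2.985 m/s

z² = 227² + y²
z = √(227² + 107²) = √62978
dz/dt = y/z · dy/dt = 107/√62978 · 7 = 749√62978/62978 ≈ 2.985 m/s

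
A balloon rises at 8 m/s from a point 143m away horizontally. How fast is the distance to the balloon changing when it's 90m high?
720√28549/28549 ≈ 4.261 m/s

z² = 143² + y²
z = √(143² + 90²) = √28549
dz/dt = y/z · dy/dt = 90/√28549 · 8 = 720√28549/28549 ≈ 4.261 m/s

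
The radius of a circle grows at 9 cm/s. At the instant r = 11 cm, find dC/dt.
18π cm/s

C = 2πr
dC/dt = 2π · dr/dt = 2π · 9 = 18π cm/s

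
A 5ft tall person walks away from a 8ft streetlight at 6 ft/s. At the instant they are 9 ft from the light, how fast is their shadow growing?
10 ft/s

By similar triangles: 8/(x+s) = 5/s
Solving: s = 5x/3
ds/dt = 5/3 · dx/dt = 5/3 · 6 = 10 ft/s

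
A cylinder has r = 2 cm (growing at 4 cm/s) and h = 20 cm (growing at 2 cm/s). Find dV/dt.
328π cm³/s

V = πr²h
dV/dt = 2πrh·dr/dt + πr²·dh/dt
= 2π(2)(20)(4) + π(2)²(2)
= 328π cm³/s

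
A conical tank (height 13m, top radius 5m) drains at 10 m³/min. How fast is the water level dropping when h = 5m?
338/(125π) ≈ 0.8607 m/min

r/h = 5/13, so r = (5/13)h
V = (1/3)πr²h = (1/3)π((5/13)h)²h = (25/507)πh³
dV/dh = (25/169)πh²
dh/dt = (dV/dt)/(dV/dh) = -10/((25/169)π·5²) = -338/(125π) m/min
The level is dropping at 338/(125π) ≈ 0.8607 m/min.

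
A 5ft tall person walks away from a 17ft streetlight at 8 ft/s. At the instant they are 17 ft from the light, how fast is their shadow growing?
10/3 ft/s

By similar triangles: 17/(x+s) = 5/s
Solving: s = 5x/12
ds/dt = 5/12 · dx/dt = 5/12 · 8 = 10/3 ft/s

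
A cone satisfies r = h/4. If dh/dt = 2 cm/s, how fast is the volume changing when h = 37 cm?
1369π/8 cm³/s

V = (1/3)π(h/4)²h = πh³/48
dV/dt = πh²/16 · 2
At h = 37: dV/dt = 1369π/8 cm³/s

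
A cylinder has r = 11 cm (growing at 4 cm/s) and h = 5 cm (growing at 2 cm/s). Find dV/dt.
682π cm³/s

V = πr²h
dV/dt = 2πrh·dr/dt + πr²·dh/dt
= 2π(11)(5)(4) + π(11)²(2)
= 682π cm³/s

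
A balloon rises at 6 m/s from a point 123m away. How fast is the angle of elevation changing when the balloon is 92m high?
0.03128 rad/s

tan(θ) = y/123
sec²(θ) · dθ/dt = (1/123) · dy/dt
dθ/dt = cos²(θ)/123 · 6 = 123/(123² + 92²) · 6
dθ/dt = 0.03128 rad/s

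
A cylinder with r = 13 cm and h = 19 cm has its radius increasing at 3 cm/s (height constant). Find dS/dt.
270π cm²/s

S = 2πrh + 2πr² (lateral + bases)
dS/dt = (2πh + 4πr)·dr/dt = (2π·19 + 4π·13)·3
= 270π cm²/s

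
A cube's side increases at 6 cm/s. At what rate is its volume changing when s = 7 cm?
882 cm³/s

V = s³
dV/dt = 3s² · ds/dt = 3·7²·6 = 882 cm³/s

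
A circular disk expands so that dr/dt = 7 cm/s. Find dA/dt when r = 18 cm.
252π cm²/s

A = πr²
dA/dt = 2πr · dr/dt = 2π(18)(7) = 252π cm²/s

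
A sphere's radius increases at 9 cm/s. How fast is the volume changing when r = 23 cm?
19044π cm³/s

V = (4/3)πr³
dV/dt = dV/dr · dr/dt = 4πr² · 9
At r = 23: dV/dt = 19044π cm³/s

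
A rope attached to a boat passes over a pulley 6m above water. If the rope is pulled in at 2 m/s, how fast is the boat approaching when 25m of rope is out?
50√589/589 ≈ 2.06 m/s

rope² = x² + 6²
x = √(25² - 6²) = √589
dx/dt = (rope/x) · d(rope)/dt = (25/√589) · (-2) = -50√589/589 m/s
The boat approaches at 50√589/589 ≈ 2.06 m/s.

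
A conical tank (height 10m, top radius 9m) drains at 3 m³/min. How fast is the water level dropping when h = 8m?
25/(432π) ≈ 0.01842 m/min

r/h = 9/10, so r = (9/10)h
V = (1/3)πr²h = (1/3)π((9/10)h)²h = (27/100)πh³
dV/dh = (81/100)πh²
dh/dt = (dV/dt)/(dV/dh) = -3/((81/100)π·8²) = -25/(432π) m/min
The level is dropping at 25/(432π) ≈ 0.01842 m/min.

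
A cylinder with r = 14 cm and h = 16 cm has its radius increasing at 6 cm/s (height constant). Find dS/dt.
528π cm²/s

S = 2πrh + 2πr² (lateral + bases)
dS/dt = (2πh + 4πr)·dr/dt = (2π·16 + 4π·14)·6
= 528π cm²/s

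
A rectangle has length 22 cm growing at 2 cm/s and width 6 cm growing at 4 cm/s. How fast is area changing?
100 cm²/s

A = lw
dA/dt = w·dl/dt + l·dw/dt = 6·2 + 22·4 = 100 cm²/s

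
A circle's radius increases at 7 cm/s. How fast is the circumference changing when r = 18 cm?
14π cm/s

C = 2πr
dC/dt = 2π · dr/dt = 2π · 7 = 14π cm/s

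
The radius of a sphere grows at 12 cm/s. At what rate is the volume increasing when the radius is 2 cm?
192π cm³/s

V = (4/3)πr³
dV/dt = dV/dr · dr/dt = 4πr² · 12
At r = 2: dV/dt = 192π cm³/s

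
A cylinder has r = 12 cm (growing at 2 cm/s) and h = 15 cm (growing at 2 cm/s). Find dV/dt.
1008π cm³/s

V = πr²h
dV/dt = 2πrh·dr/dt + πr²·dh/dt
= 2π(12)(15)(2) + π(12)²(2)
= 1008π cm³/s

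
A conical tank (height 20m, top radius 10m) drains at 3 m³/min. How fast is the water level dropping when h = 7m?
12/(49π) ≈ 0.07795 m/min

r/h = 10/20, so r = (1/2)h
V = (1/3)πr²h = (1/3)π((1/2)h)²h = (1/12)πh³
dV/dh = (1/4)πh²
dh/dt = (dV/dt)/(dV/dh) = -3/((1/4)π·7²) = -12/(49π) m/min
The level is dropping at 12/(49π) ≈ 0.07795 m/min.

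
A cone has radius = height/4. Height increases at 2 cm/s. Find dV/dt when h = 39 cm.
1521π/8 cm³/s

V = (1/3)π(h/4)²h = πh³/48
dV/dt = πh²/16 · 2
At h = 39: dV/dt = 1521π/8 cm³/s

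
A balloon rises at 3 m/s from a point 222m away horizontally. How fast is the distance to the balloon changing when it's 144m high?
72√1945/1945 ≈ 1.633 m/s

z² = 222² + y²
z = √(222² + 144²) = 6√1945
dz/dt = y/z · dy/dt = 144/(6√1945) · 3 = 72√1945/1945 ≈ 1.633 m/s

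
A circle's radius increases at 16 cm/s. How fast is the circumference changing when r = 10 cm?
32π cm/s

C = 2πr
dC/dt = 2π · dr/dt = 2π · 16 = 32π cm/s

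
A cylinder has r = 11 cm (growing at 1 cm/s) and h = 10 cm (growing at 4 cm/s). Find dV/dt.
704π cm³/s

V = πr²h
dV/dt = 2πrh·dr/dt + πr²·dh/dt
= 2π(11)(10)(1) + π(11)²(4)
= 704π cm³/s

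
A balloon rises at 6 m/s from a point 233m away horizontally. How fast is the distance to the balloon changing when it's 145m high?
435√75314/37657 ≈ 3.17 m/s

z² = 233² + y²
z = √(233² + 145²) = √75314
dz/dt = y/z · dy/dt = 145/√75314 · 6 = 435√75314/37657 ≈ 3.17 m/s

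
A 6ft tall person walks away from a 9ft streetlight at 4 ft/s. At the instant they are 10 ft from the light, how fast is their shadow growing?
8 ft/s

By similar triangles: 9/(x+s) = 6/s
Solving: s = 6x/3
ds/dt = 6/3 · dx/dt = 2 · 4 = 8 ft/s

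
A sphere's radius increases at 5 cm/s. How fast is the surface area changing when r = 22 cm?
880π cm²/s

S = 4πr²
dS/dt = dS/dr · dr/dt = 8πr · 5
At r = 22: dS/dt = 880π cm²/s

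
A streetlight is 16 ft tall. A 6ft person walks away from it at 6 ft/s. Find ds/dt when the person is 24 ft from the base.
18/5 ft/s

By similar triangles: 16/(x+s) = 6/s
Solving: s = 6x/10
ds/dt = 6/10 · dx/dt = 3/5 · 6 = 18/5 ft/s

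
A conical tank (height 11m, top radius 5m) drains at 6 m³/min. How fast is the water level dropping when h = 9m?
242/(675π) ≈ 0.1141 m/min

r/h = 5/11, so r = (5/11)h
V = (1/3)πr²h = (1/3)π((5/11)h)²h = (25/363)πh³
dV/dh = (25/121)πh²
dh/dt = (dV/dt)/(dV/dh) = -6/((25/121)π·9²) = -242/(675π) m/min
The level is dropping at 242/(675π) ≈ 0.1141 m/min.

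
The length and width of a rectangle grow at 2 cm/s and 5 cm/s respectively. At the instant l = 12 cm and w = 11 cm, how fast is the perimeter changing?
14 cm/s

P = 2(l + w)
dP/dt = 2(dl/dt + dw/dt) = 2(2 + 5) = 14 cm/s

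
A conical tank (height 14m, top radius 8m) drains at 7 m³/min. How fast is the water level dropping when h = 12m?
343/(2304π) ≈ 0.04739 m/min

r/h = 8/14, so r = (4/7)h
V = (1/3)πr²h = (1/3)π((4/7)h)²h = (16/147)πh³
dV/dh = (16/49)πh²
dh/dt = (dV/dt)/(dV/dh) = -7/((16/49)π·12²) = -343/(2304π) m/min
The level is dropping at 343/(2304π) ≈ 0.04739 m/min.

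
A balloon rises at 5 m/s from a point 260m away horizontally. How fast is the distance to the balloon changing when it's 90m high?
45√757/757 ≈ 1.636 m/s

z² = 260² + y²
z = √(260² + 90²) = 10√757
dz/dt = y/z · dy/dt = 90/(10√757) · 5 = 45√757/757 ≈ 1.636 m/s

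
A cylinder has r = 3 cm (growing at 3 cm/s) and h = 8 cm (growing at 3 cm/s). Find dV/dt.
171π cm³/s

V = πr²h
dV/dt = 2πrh·dr/dt + πr²·dh/dt
= 2π(3)(8)(3) + π(3)²(3)
= 171π cm³/s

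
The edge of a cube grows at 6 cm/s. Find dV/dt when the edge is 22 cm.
8712 cm³/s

V = s³
dV/dt = 3s² · ds/dt = 3·22²·6 = 8712 cm³/s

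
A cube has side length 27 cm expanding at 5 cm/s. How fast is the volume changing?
10935 cm³/s

V = s³
dV/dt = 3s² · ds/dt = 3·27²·5 = 10935 cm³/s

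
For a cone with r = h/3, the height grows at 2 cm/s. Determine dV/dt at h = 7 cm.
98π/9 cm³/s

V = (1/3)π(h/3)²h = πh³/27
dV/dt = πh²/9 · 2
At h = 7: dV/dt = 98π/9 cm³/s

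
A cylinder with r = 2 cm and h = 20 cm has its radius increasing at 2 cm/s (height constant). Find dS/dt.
96π cm²/s

S = 2πrh + 2πr² (lateral + bases)
dS/dt = (2πh + 4πr)·dr/dt = (2π·20 + 4π·2)·2
= 96π cm²/s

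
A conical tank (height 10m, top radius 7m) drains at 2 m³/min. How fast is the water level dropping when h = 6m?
50/(441π) ≈ 0.03609 m/min

r/h = 7/10, so r = (7/10)h
V = (1/3)πr²h = (1/3)π((7/10)h)²h = (49/300)πh³
dV/dh = (49/100)πh²
dh/dt = (dV/dt)/(dV/dh) = -2/((49/100)π·6²) = -50/(441π) m/min
The level is dropping at 50/(441π) ≈ 0.03609 m/min.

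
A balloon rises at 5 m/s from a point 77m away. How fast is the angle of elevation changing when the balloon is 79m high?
0.031635 rad/s

tan(θ) = y/77
sec²(θ) · dθ/dt = (1/77) · dy/dt
dθ/dt = cos²(θ)/77 · 5 = 77/(77² + 79²) · 5
dθ/dt = 0.031635 rad/s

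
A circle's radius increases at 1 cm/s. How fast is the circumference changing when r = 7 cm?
2π cm/s

C = 2πr
dC/dt = 2π · dr/dt = 2π · 1 = 2π cm/s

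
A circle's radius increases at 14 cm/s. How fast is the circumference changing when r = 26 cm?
28π cm/s

C = 2πr
dC/dt = 2π · dr/dt = 2π · 14 = 28π cm/s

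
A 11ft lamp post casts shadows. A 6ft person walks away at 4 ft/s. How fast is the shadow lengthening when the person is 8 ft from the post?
24/5 ft/s

By similar triangles: 11/(x+s) = 6/s
Solving: s = 6x/5
ds/dt = 6/5 · dx/dt = 6/5 · 4 = 24/5 ft/s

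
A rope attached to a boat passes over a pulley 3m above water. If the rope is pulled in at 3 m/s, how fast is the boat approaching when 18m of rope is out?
18√35/35 ≈ 3.043 m/s

rope² = x² + 3²
x = √(18² - 3²) = 3√35
dx/dt = (rope/x) · d(rope)/dt = (18/(3√35)) · (-3) = -18√35/35 m/s
The boat approaches at 18√35/35 ≈ 3.043 m/s.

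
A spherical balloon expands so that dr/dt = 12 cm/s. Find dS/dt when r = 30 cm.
2880π cm²/s

S = 4πr²
dS/dt = dS/dr · dr/dt = 8πr · 12
At r = 30: dS/dt = 2880π cm²/s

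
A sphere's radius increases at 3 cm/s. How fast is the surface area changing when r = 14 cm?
336π cm²/s

S = 4πr²
dS/dt = dS/dr · dr/dt = 8πr · 3
At r = 14: dS/dt = 336π cm²/s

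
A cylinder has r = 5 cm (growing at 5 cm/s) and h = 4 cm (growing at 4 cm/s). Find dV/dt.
300π cm³/s

V = πr²h
dV/dt = 2πrh·dr/dt + πr²·dh/dt
= 2π(5)(4)(5) + π(5)²(4)
= 300π cm³/s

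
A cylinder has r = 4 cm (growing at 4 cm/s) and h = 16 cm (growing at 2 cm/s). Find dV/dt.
544π cm³/s

V = πr²h
dV/dt = 2πrh·dr/dt + πr²·dh/dt
= 2π(4)(16)(4) + π(4)²(2)
= 544π cm³/s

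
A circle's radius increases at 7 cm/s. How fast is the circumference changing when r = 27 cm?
14π cm/s

C = 2πr
dC/dt = 2π · dr/dt = 2π · 7 = 14π cm/s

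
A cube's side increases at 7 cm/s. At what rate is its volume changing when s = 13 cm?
3549 cm³/s

V = s³
dV/dt = 3s² · ds/dt = 3·13²·7 = 3549 cm³/s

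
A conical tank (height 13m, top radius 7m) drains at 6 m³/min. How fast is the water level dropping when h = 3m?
338/(147π) ≈ 0.7319 m/min

r/h = 7/13, so r = (7/13)h
V = (1/3)πr²h = (1/3)π((7/13)h)²h = (49/507)πh³
dV/dh = (49/169)πh²
dh/dt = (dV/dt)/(dV/dh) = -6/((49/169)π·3²) = -338/(147π) m/min
The level is dropping at 338/(147π) ≈ 0.7319 m/min.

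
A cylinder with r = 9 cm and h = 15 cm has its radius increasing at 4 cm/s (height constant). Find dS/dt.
264π cm²/s

S = 2πrh + 2πr² (lateral + bases)
dS/dt = (2πh + 4πr)·dr/dt = (2π·15 + 4π·9)·4
= 264π cm²/s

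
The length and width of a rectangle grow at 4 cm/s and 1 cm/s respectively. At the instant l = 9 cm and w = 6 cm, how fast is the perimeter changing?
10 cm/s

P = 2(l + w)
dP/dt = 2(dl/dt + dw/dt) = 2(4 + 1) = 10 cm/s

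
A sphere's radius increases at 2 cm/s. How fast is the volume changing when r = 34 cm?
9248π cm³/s

V = (4/3)πr³
dV/dt = dV/dr · dr/dt = 4πr² · 2
At r = 34: dV/dt = 9248π cm³/s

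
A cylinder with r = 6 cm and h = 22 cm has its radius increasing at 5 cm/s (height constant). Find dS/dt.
340π cm²/s

S = 2πrh + 2πr² (lateral + bases)
dS/dt = (2πh + 4πr)·dr/dt = (2π·22 + 4π·6)·5
= 340π cm²/s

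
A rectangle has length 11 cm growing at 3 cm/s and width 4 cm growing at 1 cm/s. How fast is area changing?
23 cm²/s

A = lw
dA/dt = w·dl/dt + l·dw/dt = 4·3 + 11·1 = 23 cm²/s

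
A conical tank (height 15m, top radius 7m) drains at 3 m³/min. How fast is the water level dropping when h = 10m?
27/(196π) ≈ 0.04385 m/min

r/h = 7/15, so r = (7/15)h
V = (1/3)πr²h = (1/3)π((7/15)h)²h = (49/675)πh³
dV/dh = (49/225)πh²
dh/dt = (dV/dt)/(dV/dh) = -3/((49/225)π·10²) = -27/(196π) m/min
The level is dropping at 27/(196π) ≈ 0.04385 m/min.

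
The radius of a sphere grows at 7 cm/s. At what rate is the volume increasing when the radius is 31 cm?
26908π cm³/s

V = (4/3)πr³
dV/dt = dV/dr · dr/dt = 4πr² · 7
At r = 31: dV/dt = 26908π cm³/s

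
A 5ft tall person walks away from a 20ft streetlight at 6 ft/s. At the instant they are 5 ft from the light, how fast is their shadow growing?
2 ft/s

By similar triangles: 20/(x+s) = 5/s
Solving: s = 5x/15
ds/dt = 5/15 · dx/dt = 1/3 · 6 = 2 ft/s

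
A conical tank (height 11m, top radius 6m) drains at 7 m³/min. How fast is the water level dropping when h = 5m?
847/(900π) ≈ 0.2996 m/min

r/h = 6/11, so r = (6/11)h
V = (1/3)πr²h = (1/3)π((6/11)h)²h = (12/121)πh³
dV/dh = (36/121)πh²
dh/dt = (dV/dt)/(dV/dh) = -7/((36/121)π·5²) = -847/(900π) m/min
The level is dropping at 847/(900π) ≈ 0.2996 m/min.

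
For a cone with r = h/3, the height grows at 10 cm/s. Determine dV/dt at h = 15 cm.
250π cm³/s

V = (1/3)π(h/3)²h = πh³/27
dV/dt = πh²/9 · 10
At h = 15: dV/dt = 250π cm³/s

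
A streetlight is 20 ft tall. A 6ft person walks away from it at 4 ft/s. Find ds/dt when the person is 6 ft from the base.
12/7 ft/s

By similar triangles: 20/(x+s) = 6/s
Solving: s = 6x/14
ds/dt = 6/14 · dx/dt = 3/7 · 4 = 12/7 ft/s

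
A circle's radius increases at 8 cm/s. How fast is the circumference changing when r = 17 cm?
16π cm/s

C = 2πr
dC/dt = 2π · dr/dt = 2π · 8 = 16π cm/s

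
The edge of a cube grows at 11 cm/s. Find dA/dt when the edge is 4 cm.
528 cm²/s

A = 6s²
dA/dt = 12s · ds/dt = 12·4·11 = 528 cm²/s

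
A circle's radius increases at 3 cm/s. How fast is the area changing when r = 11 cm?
66π cm²/s

A = πr²
dA/dt = 2πr · dr/dt = 2π(11)(3) = 66π cm²/s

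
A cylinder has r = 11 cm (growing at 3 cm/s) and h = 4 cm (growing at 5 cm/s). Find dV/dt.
869π cm³/s

V = πr²h
dV/dt = 2πrh·dr/dt + πr²·dh/dt
= 2π(11)(4)(3) + π(11)²(5)
= 869π cm³/s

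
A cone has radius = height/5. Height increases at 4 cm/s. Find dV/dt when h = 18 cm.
1296π/25 cm³/s

V = (1/3)π(h/5)²h = πh³/75
dV/dt = πh²/25 · 4
At h = 18: dV/dt = 1296π/25 cm³/s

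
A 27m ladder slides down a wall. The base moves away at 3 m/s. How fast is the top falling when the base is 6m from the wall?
6√77/77 ≈ 0.6838 m/s

x² + y² = 27²
2x·dx/dt + 2y·dy/dt = 0
dy/dt = -x/y · dx/dt = -6/(3√77) · 3 = -6√77/77 m/s
The top is descending at 6√77/77 ≈ 0.6838 m/s.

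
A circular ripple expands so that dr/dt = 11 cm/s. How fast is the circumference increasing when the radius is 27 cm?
22π cm/s

C = 2πr
dC/dt = 2π · dr/dt = 2π · 11 = 22π cm/s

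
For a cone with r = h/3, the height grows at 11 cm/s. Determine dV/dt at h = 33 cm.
1331π cm³/s

V = (1/3)π(h/3)²h = πh³/27
dV/dt = πh²/9 · 11
At h = 33: dV/dt = 1331π cm³/s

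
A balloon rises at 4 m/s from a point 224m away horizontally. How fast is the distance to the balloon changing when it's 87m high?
348√57745/57745 ≈ 1.448 m/s

z² = 224² + y²
z = √(224² + 87²) = √57745
dz/dt = y/z · dy/dt = 87/√57745 · 4 = 348√57745/57745 ≈ 1.448 m/s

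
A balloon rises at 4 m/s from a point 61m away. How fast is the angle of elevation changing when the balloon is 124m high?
0.012777 rad/s

tan(θ) = y/61
sec²(θ) · dθ/dt = (1/61) · dy/dt
dθ/dt = cos²(θ)/61 · 4 = 61/(61² + 124²) · 4
dθ/dt = 0.012777 rad/s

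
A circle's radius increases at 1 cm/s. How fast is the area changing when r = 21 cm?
42π cm²/s

A = πr²
dA/dt = 2πr · dr/dt = 2π(21)(1) = 42π cm²/s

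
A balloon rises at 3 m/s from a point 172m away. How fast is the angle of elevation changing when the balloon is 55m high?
0.015824 rad/s

tan(θ) = y/172
sec²(θ) · dθ/dt = (1/172) · dy/dt
dθ/dt = cos²(θ)/172 · 3 = 172/(172² + 55²) · 3
dθ/dt = 0.015824 rad/s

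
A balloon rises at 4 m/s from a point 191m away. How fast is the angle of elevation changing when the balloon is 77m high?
0.018015 rad/s

tan(θ) = y/191
sec²(θ) · dθ/dt = (1/191) · dy/dt
dθ/dt = cos²(θ)/191 · 4 = 191/(191² + 77²) · 4
dθ/dt = 0.018015 rad/s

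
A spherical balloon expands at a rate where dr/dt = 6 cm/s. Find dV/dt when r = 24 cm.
13824π cm³/s

V = (4/3)πr³
dV/dt = dV/dr · dr/dt = 4πr² · 6
At r = 24: dV/dt = 13824π cm³/s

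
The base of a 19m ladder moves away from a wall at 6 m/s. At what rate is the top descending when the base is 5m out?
5√21/14 ≈ 1.637 m/s

x² + y² = 19²
2x·dx/dt + 2y·dy/dt = 0
dy/dt = -x/y · dx/dt = -5/(4√21) · 6 = -5√21/14 m/s
The top is descending at 5√21/14 ≈ 1.637 m/s.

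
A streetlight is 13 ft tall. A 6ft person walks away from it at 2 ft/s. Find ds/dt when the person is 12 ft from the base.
12/7 ft/s

By similar triangles: 13/(x+s) = 6/s
Solving: s = 6x/7
ds/dt = 6/7 · dx/dt = 6/7 · 2 = 12/7 ft/s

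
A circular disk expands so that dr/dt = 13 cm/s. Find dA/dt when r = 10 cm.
260π cm²/s

A = πr²
dA/dt = 2πr · dr/dt = 2π(10)(13) = 260π cm²/s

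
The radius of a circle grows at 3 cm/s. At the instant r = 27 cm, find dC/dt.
6π cm/s

C = 2πr
dC/dt = 2π · dr/dt = 2π · 3 = 6π cm/s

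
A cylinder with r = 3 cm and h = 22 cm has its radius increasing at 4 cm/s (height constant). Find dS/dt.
224π cm²/s

S = 2πrh + 2πr² (lateral + bases)
dS/dt = (2πh + 4πr)·dr/dt = (2π·22 + 4π·3)·4
= 224π cm²/s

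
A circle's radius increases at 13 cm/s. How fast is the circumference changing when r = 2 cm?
26π cm/s

C = 2πr
dC/dt = 2π · dr/dt = 2π · 13 = 26π cm/s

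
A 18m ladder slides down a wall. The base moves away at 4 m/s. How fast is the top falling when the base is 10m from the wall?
5√14/7 ≈ 2.673 m/s

x² + y² = 18²
2x·dx/dt + 2y·dy/dt = 0
dy/dt = -x/y · dx/dt = -10/(4√14) · 4 = -5√14/7 m/s
The top is descending at 5√14/7 ≈ 2.673 m/s.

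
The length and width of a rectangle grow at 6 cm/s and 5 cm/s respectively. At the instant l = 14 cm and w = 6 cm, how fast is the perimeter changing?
22 cm/s

P = 2(l + w)
dP/dt = 2(dl/dt + dw/dt) = 2(6 + 5) = 22 cm/s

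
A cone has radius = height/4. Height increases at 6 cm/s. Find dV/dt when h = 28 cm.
294π cm³/s

V = (1/3)π(h/4)²h = πh³/48
dV/dt = πh²/16 · 6
At h = 28: dV/dt = 294π cm³/s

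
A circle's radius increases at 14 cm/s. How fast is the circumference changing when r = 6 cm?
28π cm/s

C = 2πr
dC/dt = 2π · dr/dt = 2π · 14 = 28π cm/s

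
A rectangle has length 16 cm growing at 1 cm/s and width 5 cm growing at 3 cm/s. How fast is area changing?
53 cm²/s

A = lw
dA/dt = w·dl/dt + l·dw/dt = 5·1 + 16·3 = 53 cm²/s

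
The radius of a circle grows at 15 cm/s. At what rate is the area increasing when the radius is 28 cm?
840π cm²/s

A = πr²
dA/dt = 2πr · dr/dt = 2π(28)(15) = 840π cm²/s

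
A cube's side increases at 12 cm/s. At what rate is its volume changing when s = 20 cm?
14400 cm³/s

V = s³
dV/dt = 3s² · ds/dt = 3·20²·12 = 14400 cm³/s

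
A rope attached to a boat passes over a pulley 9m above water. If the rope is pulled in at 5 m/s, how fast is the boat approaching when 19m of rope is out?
19√70/28 ≈ 5.677 m/s

rope² = x² + 9²
x = √(19² - 9²) = 2√70
dx/dt = (rope/x) · d(rope)/dt = (19/(2√70)) · (-5) = -19√70/28 m/s
The boat approaches at 19√70/28 ≈ 5.677 m/s.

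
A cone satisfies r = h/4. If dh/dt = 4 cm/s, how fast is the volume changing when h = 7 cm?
49π/4 cm³/s

V = (1/3)π(h/4)²h = πh³/48
dV/dt = πh²/16 · 4
At h = 7: dV/dt = 49π/4 cm³/s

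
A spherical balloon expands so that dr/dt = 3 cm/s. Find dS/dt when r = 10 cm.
240π cm²/s

S = 4πr²
dS/dt = dS/dr · dr/dt = 8πr · 3
At r = 10: dS/dt = 240π cm²/s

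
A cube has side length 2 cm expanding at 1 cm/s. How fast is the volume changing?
12 cm³/s

V = s³
dV/dt = 3s² · ds/dt = 3·2²·1 = 12 cm³/s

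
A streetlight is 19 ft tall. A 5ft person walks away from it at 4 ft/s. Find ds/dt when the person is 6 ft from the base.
10/7 ft/s

By similar triangles: 19/(x+s) = 5/s
Solving: s = 5x/14
ds/dt = 5/14 · dx/dt = 5/14 · 4 = 10/7 ft/s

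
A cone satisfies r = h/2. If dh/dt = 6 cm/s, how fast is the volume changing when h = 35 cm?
3675π/2 cm³/s

V = (1/3)π(h/2)²h = πh³/12
dV/dt = πh²/4 · 6
At h = 35: dV/dt = 3675π/2 cm³/s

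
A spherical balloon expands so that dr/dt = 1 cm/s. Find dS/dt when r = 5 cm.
40π cm²/s

S = 4πr²
dS/dt = dS/dr · dr/dt = 8πr · 1
At r = 5: dS/dt = 40π cm²/s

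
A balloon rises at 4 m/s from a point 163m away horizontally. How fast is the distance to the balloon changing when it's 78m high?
312√32653/32653 ≈ 1.727 m/s

z² = 163² + y²
z = √(163² + 78²) = √32653
dz/dt = y/z · dy/dt = 78/√32653 · 4 = 312√32653/32653 ≈ 1.727 m/s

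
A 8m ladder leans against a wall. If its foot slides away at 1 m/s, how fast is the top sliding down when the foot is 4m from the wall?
√3/3 ≈ 0.5774 m/s

x² + y² = 8²
2x·dx/dt + 2y·dy/dt = 0
dy/dt = -x/y · dx/dt = -4/(4√3) · 1 = -√3/3 m/s
The top is descending at √3/3 ≈ 0.5774 m/s.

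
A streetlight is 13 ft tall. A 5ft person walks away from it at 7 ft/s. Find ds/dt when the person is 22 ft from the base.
35/8 ft/s

By similar triangles: 13/(x+s) = 5/s
Solving: s = 5x/8
ds/dt = 5/8 · dx/dt = 5/8 · 7 = 35/8 ft/s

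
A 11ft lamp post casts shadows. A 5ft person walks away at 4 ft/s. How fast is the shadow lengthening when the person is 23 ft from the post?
10/3 ft/s

By similar triangles: 11/(x+s) = 5/s
Solving: s = 5x/6
ds/dt = 5/6 · dx/dt = 5/6 · 4 = 10/3 ft/s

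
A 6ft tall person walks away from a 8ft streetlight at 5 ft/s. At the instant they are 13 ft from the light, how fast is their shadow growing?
15 ft/s

By similar triangles: 8/(x+s) = 6/s
Solving: s = 6x/2
ds/dt = 6/2 · dx/dt = 3 · 5 = 15 ft/s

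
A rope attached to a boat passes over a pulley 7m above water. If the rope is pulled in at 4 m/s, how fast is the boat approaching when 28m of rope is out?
16√15/15 ≈ 4.131 m/s

rope² = x² + 7²
x = √(28² - 7²) = 7√15
dx/dt = (rope/x) · d(rope)/dt = (28/(7√15)) · (-4) = -16√15/15 m/s
The boat approaches at 16√15/15 ≈ 4.131 m/s.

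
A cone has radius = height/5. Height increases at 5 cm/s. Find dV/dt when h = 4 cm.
16π/5 cm³/s

V = (1/3)π(h/5)²h = πh³/75
dV/dt = πh²/25 · 5
At h = 4: dV/dt = 16π/5 cm³/s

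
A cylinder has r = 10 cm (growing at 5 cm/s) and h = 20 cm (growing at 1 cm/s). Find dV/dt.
2100π cm³/s

V = πr²h
dV/dt = 2πrh·dr/dt + πr²·dh/dt
= 2π(10)(20)(5) + π(10)²(1)
= 2100π cm³/s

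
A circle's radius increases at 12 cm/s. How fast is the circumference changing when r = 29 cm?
24π cm/s

C = 2πr
dC/dt = 2π · dr/dt = 2π · 12 = 24π cm/s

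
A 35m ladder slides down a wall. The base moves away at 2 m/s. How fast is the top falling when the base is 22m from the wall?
44√741/741 ≈ 1.616 m/s

x² + y² = 35²
2x·dx/dt + 2y·dy/dt = 0
dy/dt = -x/y · dx/dt = -22/√741 · 2 = -44√741/741 m/s
The top is descending at 44√741/741 ≈ 1.616 m/s.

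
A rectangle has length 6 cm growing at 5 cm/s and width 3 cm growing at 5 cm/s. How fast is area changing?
45 cm²/s

A = lw
dA/dt = w·dl/dt + l·dw/dt = 3·5 + 6·5 = 45 cm²/s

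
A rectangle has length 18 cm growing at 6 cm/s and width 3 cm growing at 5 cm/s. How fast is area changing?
108 cm²/s

A = lw
dA/dt = w·dl/dt + l·dw/dt = 3·6 + 18·5 = 108 cm²/s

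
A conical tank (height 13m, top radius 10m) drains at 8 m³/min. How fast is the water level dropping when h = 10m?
169/(1250π) ≈ 0.04304 m/min

r/h = 10/13, so r = (10/13)h
V = (1/3)πr²h = (1/3)π((10/13)h)²h = (100/507)πh³
dV/dh = (100/169)πh²
dh/dt = (dV/dt)/(dV/dh) = -8/((100/169)π·10²) = -169/(1250π) m/min
The level is dropping at 169/(1250π) ≈ 0.04304 m/min.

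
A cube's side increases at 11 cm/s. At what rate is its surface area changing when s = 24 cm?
3168 cm²/s

A = 6s²
dA/dt = 12s · ds/dt = 12·24·11 = 3168 cm²/s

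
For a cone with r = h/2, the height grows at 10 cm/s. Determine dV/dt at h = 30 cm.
2250π cm³/s

V = (1/3)π(h/2)²h = πh³/12
dV/dt = πh²/4 · 10
At h = 30: dV/dt = 2250π cm³/s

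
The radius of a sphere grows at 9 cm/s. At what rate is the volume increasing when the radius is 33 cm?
39204π cm³/s

V = (4/3)πr³
dV/dt = dV/dr · dr/dt = 4πr² · 9
At r = 33: dV/dt = 39204π cm³/s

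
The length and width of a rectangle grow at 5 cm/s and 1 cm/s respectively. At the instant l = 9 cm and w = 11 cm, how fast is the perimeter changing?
12 cm/s

P = 2(l + w)
dP/dt = 2(dl/dt + dw/dt) = 2(5 + 1) = 12 cm/s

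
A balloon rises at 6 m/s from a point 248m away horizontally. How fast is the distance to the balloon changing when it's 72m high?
27√1042/521 ≈ 1.673 m/s

z² = 248² + y²
z = √(248² + 72²) = 8√1042
dz/dt = y/z · dy/dt = 72/(8√1042) · 6 = 27√1042/521 ≈ 1.673 m/s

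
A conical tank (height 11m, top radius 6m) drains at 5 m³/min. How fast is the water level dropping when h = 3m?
605/(324π) ≈ 0.5944 m/min

r/h = 6/11, so r = (6/11)h
V = (1/3)πr²h = (1/3)π((6/11)h)²h = (12/121)πh³
dV/dh = (36/121)πh²
dh/dt = (dV/dt)/(dV/dh) = -5/((36/121)π·3²) = -605/(324π) m/min
The level is dropping at 605/(324π) ≈ 0.5944 m/min.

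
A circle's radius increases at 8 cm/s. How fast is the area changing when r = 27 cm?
432π cm²/s

A = πr²
dA/dt = 2πr · dr/dt = 2π(27)(8) = 432π cm²/s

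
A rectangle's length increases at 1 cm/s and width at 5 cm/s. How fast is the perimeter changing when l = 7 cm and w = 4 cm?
12 cm/s

P = 2(l + w)
dP/dt = 2(dl/dt + dw/dt) = 2(1 + 5) = 12 cm/s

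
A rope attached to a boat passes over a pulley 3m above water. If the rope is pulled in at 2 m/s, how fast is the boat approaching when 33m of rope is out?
11√30/30 ≈ 2.008 m/s

rope² = x² + 3²
x = √(33² - 3²) = 6√30
dx/dt = (rope/x) · d(rope)/dt = (33/(6√30)) · (-2) = -11√30/30 m/s
The boat approaches at 11√30/30 ≈ 2.008 m/s.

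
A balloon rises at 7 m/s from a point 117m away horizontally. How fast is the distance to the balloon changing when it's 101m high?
707√23890/23890 ≈ 4.574 m/s

z² = 117² + y²
z = √(117² + 101²) = √23890
dz/dt = y/z · dy/dt = 101/√23890 · 7 = 707√23890/23890 ≈ 4.574 m/s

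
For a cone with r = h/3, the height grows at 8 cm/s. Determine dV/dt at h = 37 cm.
10952π/9 cm³/s

V = (1/3)π(h/3)²h = πh³/27
dV/dt = πh²/9 · 8
At h = 37: dV/dt = 10952π/9 cm³/s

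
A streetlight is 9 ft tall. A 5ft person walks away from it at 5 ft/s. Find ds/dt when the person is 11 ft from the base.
25/4 ft/s

By similar triangles: 9/(x+s) = 5/s
Solving: s = 5x/4
ds/dt = 5/4 · dx/dt = 5/4 · 5 = 25/4 ft/s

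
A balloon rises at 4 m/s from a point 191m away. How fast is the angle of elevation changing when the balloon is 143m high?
0.01342 rad/s

tan(θ) = y/191
sec²(θ) · dθ/dt = (1/191) · dy/dt
dθ/dt = cos²(θ)/191 · 4 = 191/(191² + 143²) · 4
dθ/dt = 0.01342 rad/s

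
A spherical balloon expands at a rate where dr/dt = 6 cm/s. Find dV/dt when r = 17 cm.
6936π cm³/s

V = (4/3)πr³
dV/dt = dV/dr · dr/dt = 4πr² · 6
At r = 17: dV/dt = 6936π cm³/s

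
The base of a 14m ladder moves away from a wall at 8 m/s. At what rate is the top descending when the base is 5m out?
40√19/57 ≈ 3.059 m/s

x² + y² = 14²
2x·dx/dt + 2y·dy/dt = 0
dy/dt = -x/y · dx/dt = -5/(3√19) · 8 = -40√19/57 m/s
The top is descending at 40√19/57 ≈ 3.059 m/s.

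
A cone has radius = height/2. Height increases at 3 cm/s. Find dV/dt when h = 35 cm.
3675π/4 cm³/s

V = (1/3)π(h/2)²h = πh³/12
dV/dt = πh²/4 · 3
At h = 35: dV/dt = 3675π/4 cm³/s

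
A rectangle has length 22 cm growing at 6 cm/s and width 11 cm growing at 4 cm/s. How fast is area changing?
154 cm²/s

A = lw
dA/dt = w·dl/dt + l·dw/dt = 11·6 + 22·4 = 154 cm²/s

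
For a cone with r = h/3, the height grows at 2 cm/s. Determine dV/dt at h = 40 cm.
3200π/9 cm³/s

V = (1/3)π(h/3)²h = πh³/27
dV/dt = πh²/9 · 2
At h = 40: dV/dt = 3200π/9 cm³/s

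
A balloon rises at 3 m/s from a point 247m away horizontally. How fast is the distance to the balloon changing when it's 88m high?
264√68753/68753 ≈ 1.007 m/s

z² = 247² + y²
z = √(247² + 88²) = √68753
dz/dt = y/z · dy/dt = 88/√68753 · 3 = 264√68753/68753 ≈ 1.007 m/s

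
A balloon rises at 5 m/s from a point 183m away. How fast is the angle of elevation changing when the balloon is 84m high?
0.022568 rad/s

tan(θ) = y/183
sec²(θ) · dθ/dt = (1/183) · dy/dt
dθ/dt = cos²(θ)/183 · 5 = 183/(183² + 84²) · 5
dθ/dt = 0.022568 rad/s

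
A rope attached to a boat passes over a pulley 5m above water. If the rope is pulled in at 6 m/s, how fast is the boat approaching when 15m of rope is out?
9√2/2 ≈ 6.364 m/s

rope² = x² + 5²
x = √(15² - 5²) = 10√2
dx/dt = (rope/x) · d(rope)/dt = (15/(10√2)) · (-6) = -9√2/2 m/s
The boat approaches at 9√2/2 ≈ 6.364 m/s.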